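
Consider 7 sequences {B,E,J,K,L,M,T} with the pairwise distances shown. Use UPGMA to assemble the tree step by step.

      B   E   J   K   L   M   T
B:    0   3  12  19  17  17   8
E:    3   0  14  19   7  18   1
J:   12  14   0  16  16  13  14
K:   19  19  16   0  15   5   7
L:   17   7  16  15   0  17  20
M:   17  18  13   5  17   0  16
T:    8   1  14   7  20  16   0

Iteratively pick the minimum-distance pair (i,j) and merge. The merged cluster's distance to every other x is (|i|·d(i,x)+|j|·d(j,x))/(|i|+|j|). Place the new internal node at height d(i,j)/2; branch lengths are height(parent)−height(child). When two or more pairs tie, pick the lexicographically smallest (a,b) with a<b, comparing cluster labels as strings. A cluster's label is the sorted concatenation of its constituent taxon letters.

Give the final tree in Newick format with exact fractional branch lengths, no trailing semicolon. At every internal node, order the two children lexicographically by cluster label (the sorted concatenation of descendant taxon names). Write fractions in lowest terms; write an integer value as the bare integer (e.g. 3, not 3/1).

step 1: merge (E,T) at d=1; branch lengths E→1/2, T→1/2; new cluster ET
  updated: d(B,ET)=11/2, d(ET,J)=14, d(ET,K)=13, d(ET,L)=27/2, d(ET,M)=17
step 2: merge (K,M) at d=5; branch lengths K→5/2, M→5/2; new cluster KM
  updated: d(B,KM)=18, d(ET,KM)=15, d(J,KM)=29/2, d(KM,L)=16
step 3: merge (B,ET) at d=11/2; branch lengths B→11/4, ET→9/4; new cluster BET
  updated: d(BET,J)=40/3, d(BET,KM)=16, d(BET,L)=44/3
step 4: merge (BET,J) at d=40/3; branch lengths BET→47/12, J→20/3; new cluster BEJT
  updated: d(BEJT,KM)=125/8, d(BEJT,L)=15
step 5: merge (BEJT,L) at d=15; branch lengths BEJT→5/6, L→15/2; new cluster BEJLT
  updated: d(BEJLT,KM)=157/10
step 6: merge (BEJLT,KM) at d=157/10; branch lengths BEJLT→7/20, KM→107/20; new cluster BEJKLMT
final tree: ((((B:11/4,(E:1/2,T:1/2):9/4):47/12,J:20/3):5/6,L:15/2):7/20,(K:5/2,M:5/2):107/20)
total length: 2137/60

((((B:11/4,(E:1/2,T:1/2):9/4):47/12,J:20/3):5/6,L:15/2):7/20,(K:5/2,M:5/2):107/20)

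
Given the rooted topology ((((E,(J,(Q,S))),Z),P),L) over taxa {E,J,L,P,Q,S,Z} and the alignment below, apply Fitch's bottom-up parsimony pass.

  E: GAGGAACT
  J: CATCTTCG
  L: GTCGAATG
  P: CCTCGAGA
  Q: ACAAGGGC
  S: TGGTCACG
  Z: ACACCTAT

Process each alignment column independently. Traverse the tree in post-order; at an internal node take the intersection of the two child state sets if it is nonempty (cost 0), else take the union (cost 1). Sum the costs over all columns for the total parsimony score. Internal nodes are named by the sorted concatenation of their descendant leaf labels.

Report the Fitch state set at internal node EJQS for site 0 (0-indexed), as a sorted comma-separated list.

QS@0: {A} ∪ {T} = {A,T} (union, +1)
JQS@0: {C} ∪ {A,T} = {A,C,T} (union, +1)
EJQS@0: {G} ∪ {A,C,T} = {A,C,G,T} (union, +1)
EJQSZ@0: {A,C,G,T} ∩ {A} = {A} (intersection, +0)
EJPQSZ@0: {A} ∪ {C} = {A,C} (union, +1)
EJLPQSZ@0: {A,C} ∪ {G} = {A,C,G} (union, +1)
QS@1: {C} ∪ {G} = {C,G} (union, +1)
JQS@1: {A} ∪ {C,G} = {A,C,G} (union, +1)
EJQS@1: {A} ∩ {A,C,G} = {A} (intersection, +0)
EJQSZ@1: {A} ∪ {C} = {A,C} (union, +1)
EJPQSZ@1: {A,C} ∩ {C} = {C} (intersection, +0)
EJLPQSZ@1: {C} ∪ {T} = {C,T} (union, +1)
QS@2: {A} ∪ {G} = {A,G} (union, +1)
JQS@2: {T} ∪ {A,G} = {A,G,T} (union, +1)
EJQS@2: {G} ∩ {A,G,T} = {G} (intersection, +0)
EJQSZ@2: {G} ∪ {A} = {A,G} (union, +1)
EJPQSZ@2: {A,G} ∪ {T} = {A,G,T} (union, +1)
EJLPQSZ@2: {A,G,T} ∪ {C} = {A,C,G,T} (union, +1)
QS@3: {A} ∪ {T} = {A,T} (union, +1)
JQS@3: {C} ∪ {A,T} = {A,C,T} (union, +1)
EJQS@3: {G} ∪ {A,C,T} = {A,C,G,T} (union, +1)
EJQSZ@3: {A,C,G,T} ∩ {C} = {C} (intersection, +0)
EJPQSZ@3: {C} ∩ {C} = {C} (intersection, +0)
EJLPQSZ@3: {C} ∪ {G} = {C,G} (union, +1)
QS@4: {G} ∪ {C} = {C,G} (union, +1)
JQS@4: {T} ∪ {C,G} = {C,G,T} (union, +1)
EJQS@4: {A} ∪ {C,G,T} = {A,C,G,T} (union, +1)
EJQSZ@4: {A,C,G,T} ∩ {C} = {C} (intersection, +0)
EJPQSZ@4: {C} ∪ {G} = {C,G} (union, +1)
EJLPQSZ@4: {C,G} ∪ {A} = {A,C,G} (union, +1)
QS@5: {G} ∪ {A} = {A,G} (union, +1)
JQS@5: {T} ∪ {A,G} = {A,G,T} (union, +1)
EJQS@5: {A} ∩ {A,G,T} = {A} (intersection, +0)
EJQSZ@5: {A} ∪ {T} = {A,T} (union, +1)
EJPQSZ@5: {A,T} ∩ {A} = {A} (intersection, +0)
EJLPQSZ@5: {A} ∩ {A} = {A} (intersection, +0)
QS@6: {G} ∪ {C} = {C,G} (union, +1)
JQS@6: {C} ∩ {C,G} = {C} (intersection, +0)
EJQS@6: {C} ∩ {C} = {C} (intersection, +0)
EJQSZ@6: {C} ∪ {A} = {A,C} (union, +1)
EJPQSZ@6: {A,C} ∪ {G} = {A,C,G} (union, +1)
EJLPQSZ@6: {A,C,G} ∪ {T} = {A,C,G,T} (union, +1)
QS@7: {C} ∪ {G} = {C,G} (union, +1)
JQS@7: {G} ∩ {C,G} = {G} (intersection, +0)
EJQS@7: {T} ∪ {G} = {G,T} (union, +1)
EJQSZ@7: {G,T} ∩ {T} = {T} (intersection, +0)
EJPQSZ@7: {T} ∪ {A} = {A,T} (union, +1)
EJLPQSZ@7: {A,T} ∪ {G} = {A,G,T} (union, +1)
per-site changes: [5, 4, 5, 4, 5, 3, 4, 4]; total = 34

A,C,G,T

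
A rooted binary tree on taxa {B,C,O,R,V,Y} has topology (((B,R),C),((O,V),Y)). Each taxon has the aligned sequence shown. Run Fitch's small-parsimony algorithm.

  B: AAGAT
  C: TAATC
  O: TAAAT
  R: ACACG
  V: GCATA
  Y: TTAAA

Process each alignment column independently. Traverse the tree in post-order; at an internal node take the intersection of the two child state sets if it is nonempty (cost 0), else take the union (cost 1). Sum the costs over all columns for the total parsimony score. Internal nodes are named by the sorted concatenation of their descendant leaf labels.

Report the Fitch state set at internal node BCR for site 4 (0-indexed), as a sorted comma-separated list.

C,G,T

BR@0: {A} ∩ {A} = {A} (intersection, +0)
BCR@0: {A} ∪ {T} = {A,T} (union, +1)
OV@0: {T} ∪ {G} = {G,T} (union, +1)
OVY@0: {G,T} ∩ {T} = {T} (intersection, +0)
BCORVY@0: {A,T} ∩ {T} = {T} (intersection, +0)
BR@1: {A} ∪ {C} = {A,C} (union, +1)
BCR@1: {A,C} ∩ {A} = {A} (intersection, +0)
OV@1: {A} ∪ {C} = {A,C} (union, +1)
OVY@1: {A,C} ∪ {T} = {A,C,T} (union, +1)
BCORVY@1: {A} ∩ {A,C,T} = {A} (intersection, +0)
BR@2: {G} ∪ {A} = {A,G} (union, +1)
BCR@2: {A,G} ∩ {A} = {A} (intersection, +0)
OV@2: {A} ∩ {A} = {A} (intersection, +0)
OVY@2: {A} ∩ {A} = {A} (intersection, +0)
BCORVY@2: {A} ∩ {A} = {A} (intersection, +0)
BR@3: {A} ∪ {C} = {A,C} (union, +1)
BCR@3: {A,C} ∪ {T} = {A,C,T} (union, +1)
OV@3: {A} ∪ {T} = {A,T} (union, +1)
OVY@3: {A,T} ∩ {A} = {A} (intersection, +0)
BCORVY@3: {A,C,T} ∩ {A} = {A} (intersection, +0)
BR@4: {T} ∪ {G} = {G,T} (union, +1)
BCR@4: {G,T} ∪ {C} = {C,G,T} (union, +1)
OV@4: {T} ∪ {A} = {A,T} (union, +1)
OVY@4: {A,T} ∩ {A} = {A} (intersection, +0)
BCORVY@4: {C,G,T} ∪ {A} = {A,C,G,T} (union, +1)
per-site changes: [2, 3, 1, 3, 4]; total = 13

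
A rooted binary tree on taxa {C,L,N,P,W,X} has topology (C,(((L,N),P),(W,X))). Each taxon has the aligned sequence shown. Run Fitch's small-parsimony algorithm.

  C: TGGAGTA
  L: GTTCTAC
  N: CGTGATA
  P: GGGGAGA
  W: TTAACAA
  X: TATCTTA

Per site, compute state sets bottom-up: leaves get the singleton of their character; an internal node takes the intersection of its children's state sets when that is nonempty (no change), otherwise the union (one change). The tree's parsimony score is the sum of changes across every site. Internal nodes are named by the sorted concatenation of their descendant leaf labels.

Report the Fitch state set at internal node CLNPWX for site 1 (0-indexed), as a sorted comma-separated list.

G

LN@0: {G} ∪ {C} = {C,G} (union, +1)
LNP@0: {C,G} ∩ {G} = {G} (intersection, +0)
WX@0: {T} ∩ {T} = {T} (intersection, +0)
LNPWX@0: {G} ∪ {T} = {G,T} (union, +1)
CLNPWX@0: {T} ∩ {G,T} = {T} (intersection, +0)
LN@1: {T} ∪ {G} = {G,T} (union, +1)
LNP@1: {G,T} ∩ {G} = {G} (intersection, +0)
WX@1: {T} ∪ {A} = {A,T} (union, +1)
LNPWX@1: {G} ∪ {A,T} = {A,G,T} (union, +1)
CLNPWX@1: {G} ∩ {A,G,T} = {G} (intersection, +0)
LN@2: {T} ∩ {T} = {T} (intersection, +0)
LNP@2: {T} ∪ {G} = {G,T} (union, +1)
WX@2: {A} ∪ {T} = {A,T} (union, +1)
LNPWX@2: {G,T} ∩ {A,T} = {T} (intersection, +0)
CLNPWX@2: {G} ∪ {T} = {G,T} (union, +1)
LN@3: {C} ∪ {G} = {C,G} (union, +1)
LNP@3: {C,G} ∩ {G} = {G} (intersection, +0)
WX@3: {A} ∪ {C} = {A,C} (union, +1)
LNPWX@3: {G} ∪ {A,C} = {A,C,G} (union, +1)
CLNPWX@3: {A} ∩ {A,C,G} = {A} (intersection, +0)
LN@4: {T} ∪ {A} = {A,T} (union, +1)
LNP@4: {A,T} ∩ {A} = {A} (intersection, +0)
WX@4: {C} ∪ {T} = {C,T} (union, +1)
LNPWX@4: {A} ∪ {C,T} = {A,C,T} (union, +1)
CLNPWX@4: {G} ∪ {A,C,T} = {A,C,G,T} (union, +1)
LN@5: {A} ∪ {T} = {A,T} (union, +1)
LNP@5: {A,T} ∪ {G} = {A,G,T} (union, +1)
WX@5: {A} ∪ {T} = {A,T} (union, +1)
LNPWX@5: {A,G,T} ∩ {A,T} = {A,T} (intersection, +0)
CLNPWX@5: {T} ∩ {A,T} = {T} (intersection, +0)
LN@6: {C} ∪ {A} = {A,C} (union, +1)
LNP@6: {A,C} ∩ {A} = {A} (intersection, +0)
WX@6: {A} ∩ {A} = {A} (intersection, +0)
LNPWX@6: {A} ∩ {A} = {A} (intersection, +0)
CLNPWX@6: {A} ∩ {A} = {A} (intersection, +0)
per-site changes: [2, 3, 3, 3, 4, 3, 1]; total = 19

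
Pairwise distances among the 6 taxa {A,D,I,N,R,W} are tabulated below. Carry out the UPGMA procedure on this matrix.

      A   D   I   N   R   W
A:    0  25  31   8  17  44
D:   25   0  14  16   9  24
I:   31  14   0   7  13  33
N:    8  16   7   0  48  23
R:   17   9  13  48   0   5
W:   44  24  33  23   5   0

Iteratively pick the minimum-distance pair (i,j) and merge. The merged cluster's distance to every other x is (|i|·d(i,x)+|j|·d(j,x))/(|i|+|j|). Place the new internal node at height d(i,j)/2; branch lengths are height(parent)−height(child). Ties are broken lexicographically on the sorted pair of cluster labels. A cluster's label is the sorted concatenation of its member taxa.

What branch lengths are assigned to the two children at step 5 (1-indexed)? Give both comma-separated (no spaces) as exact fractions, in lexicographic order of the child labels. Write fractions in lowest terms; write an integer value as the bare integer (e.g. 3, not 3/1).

iteration 1: select R,W (d=5); attach at lengths (5/2, 5/2); label the merged cluster RW
  updated: d(A,RW)=61/2, d(D,RW)=33/2, d(I,RW)=23, d(N,RW)=71/2
iteration 2: select I,N (d=7); attach at lengths (7/2, 7/2); label the merged cluster IN
  updated: d(A,IN)=39/2, d(D,IN)=15, d(IN,RW)=117/4
iteration 3: select D,IN (d=15); attach at lengths (15/2, 4); label the merged cluster DIN
  updated: d(A,DIN)=64/3, d(DIN,RW)=25
iteration 4: select A,DIN (d=64/3); attach at lengths (32/3, 19/6); label the merged cluster ADIN
  updated: d(ADIN,RW)=211/8
iteration 5: select ADIN,RW (d=211/8); attach at lengths (121/48, 171/16); label the merged cluster ADINRW
final tree: ((A:32/3,(D:15/2,(I:7/2,N:7/2):4):19/6):121/48,(R:5/2,W:5/2):171/16)
total length: 1213/24

121/48,171/16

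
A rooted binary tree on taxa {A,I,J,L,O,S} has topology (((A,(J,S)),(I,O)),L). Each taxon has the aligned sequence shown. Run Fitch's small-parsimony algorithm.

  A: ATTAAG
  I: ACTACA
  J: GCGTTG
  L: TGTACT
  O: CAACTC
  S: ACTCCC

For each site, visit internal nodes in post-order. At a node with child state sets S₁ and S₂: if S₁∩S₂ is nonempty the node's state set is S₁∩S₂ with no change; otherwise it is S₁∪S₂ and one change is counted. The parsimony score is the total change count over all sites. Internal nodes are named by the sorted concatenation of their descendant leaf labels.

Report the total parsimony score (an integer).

site 0, node JS: J={G} ∪ S={A} → {A,G} (+1)
site 0, node AJS: A={A} ∩ JS={A,G} → {A} (+0)
site 0, node IO: I={A} ∪ O={C} → {A,C} (+1)
site 0, node AIJOS: AJS={A} ∩ IO={A,C} → {A} (+0)
site 0, node AIJLOS: AIJOS={A} ∪ L={T} → {A,T} (+1)
site 1, node JS: J={C} ∩ S={C} → {C} (+0)
site 1, node AJS: A={T} ∪ JS={C} → {C,T} (+1)
site 1, node IO: I={C} ∪ O={A} → {A,C} (+1)
site 1, node AIJOS: AJS={C,T} ∩ IO={A,C} → {C} (+0)
site 1, node AIJLOS: AIJOS={C} ∪ L={G} → {C,G} (+1)
site 2, node JS: J={G} ∪ S={T} → {G,T} (+1)
site 2, node AJS: A={T} ∩ JS={G,T} → {T} (+0)
site 2, node IO: I={T} ∪ O={A} → {A,T} (+1)
site 2, node AIJOS: AJS={T} ∩ IO={A,T} → {T} (+0)
site 2, node AIJLOS: AIJOS={T} ∩ L={T} → {T} (+0)
site 3, node JS: J={T} ∪ S={C} → {C,T} (+1)
site 3, node AJS: A={A} ∪ JS={C,T} → {A,C,T} (+1)
site 3, node IO: I={A} ∪ O={C} → {A,C} (+1)
site 3, node AIJOS: AJS={A,C,T} ∩ IO={A,C} → {A,C} (+0)
site 3, node AIJLOS: AIJOS={A,C} ∩ L={A} → {A} (+0)
site 4, node JS: J={T} ∪ S={C} → {C,T} (+1)
site 4, node AJS: A={A} ∪ JS={C,T} → {A,C,T} (+1)
site 4, node IO: I={C} ∪ O={T} → {C,T} (+1)
site 4, node AIJOS: AJS={A,C,T} ∩ IO={C,T} → {C,T} (+0)
site 4, node AIJLOS: AIJOS={C,T} ∩ L={C} → {C} (+0)
site 5, node JS: J={G} ∪ S={C} → {C,G} (+1)
site 5, node AJS: A={G} ∩ JS={C,G} → {G} (+0)
site 5, node IO: I={A} ∪ O={C} → {A,C} (+1)
site 5, node AIJOS: AJS={G} ∪ IO={A,C} → {A,C,G} (+1)
site 5, node AIJLOS: AIJOS={A,C,G} ∪ L={T} → {A,C,G,T} (+1)
per-site changes: [3, 3, 2, 3, 3, 4]; total = 18

18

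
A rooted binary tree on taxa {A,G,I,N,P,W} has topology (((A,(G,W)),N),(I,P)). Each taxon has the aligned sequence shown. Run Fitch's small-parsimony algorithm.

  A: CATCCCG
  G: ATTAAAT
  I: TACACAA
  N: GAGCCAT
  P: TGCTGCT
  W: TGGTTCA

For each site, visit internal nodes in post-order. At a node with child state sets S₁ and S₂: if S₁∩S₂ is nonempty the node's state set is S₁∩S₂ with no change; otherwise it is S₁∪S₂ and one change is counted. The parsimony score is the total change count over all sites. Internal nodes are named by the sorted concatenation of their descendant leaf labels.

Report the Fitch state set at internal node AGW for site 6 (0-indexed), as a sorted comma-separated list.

[col 0] GW: children G:{A}, W:{T} ∪→ {A,T}; cost 1
[col 0] AGW: children A:{C}, GW:{A,T} ∪→ {A,C,T}; cost 1
[col 0] AGNW: children AGW:{A,C,T}, N:{G} ∪→ {A,C,G,T}; cost 1
[col 0] IP: children I:{T}, P:{T} ∩→ {T}; cost 0
[col 0] AGINPW: children AGNW:{A,C,G,T}, IP:{T} ∩→ {T}; cost 0
[col 1] GW: children G:{T}, W:{G} ∪→ {G,T}; cost 1
[col 1] AGW: children A:{A}, GW:{G,T} ∪→ {A,G,T}; cost 1
[col 1] AGNW: children AGW:{A,G,T}, N:{A} ∩→ {A}; cost 0
[col 1] IP: children I:{A}, P:{G} ∪→ {A,G}; cost 1
[col 1] AGINPW: children AGNW:{A}, IP:{A,G} ∩→ {A}; cost 0
[col 2] GW: children G:{T}, W:{G} ∪→ {G,T}; cost 1
[col 2] AGW: children A:{T}, GW:{G,T} ∩→ {T}; cost 0
[col 2] AGNW: children AGW:{T}, N:{G} ∪→ {G,T}; cost 1
[col 2] IP: children I:{C}, P:{C} ∩→ {C}; cost 0
[col 2] AGINPW: children AGNW:{G,T}, IP:{C} ∪→ {C,G,T}; cost 1
[col 3] GW: children G:{A}, W:{T} ∪→ {A,T}; cost 1
[col 3] AGW: children A:{C}, GW:{A,T} ∪→ {A,C,T}; cost 1
[col 3] AGNW: children AGW:{A,C,T}, N:{C} ∩→ {C}; cost 0
[col 3] IP: children I:{A}, P:{T} ∪→ {A,T}; cost 1
[col 3] AGINPW: children AGNW:{C}, IP:{A,T} ∪→ {A,C,T}; cost 1
[col 4] GW: children G:{A}, W:{T} ∪→ {A,T}; cost 1
[col 4] AGW: children A:{C}, GW:{A,T} ∪→ {A,C,T}; cost 1
[col 4] AGNW: children AGW:{A,C,T}, N:{C} ∩→ {C}; cost 0
[col 4] IP: children I:{C}, P:{G} ∪→ {C,G}; cost 1
[col 4] AGINPW: children AGNW:{C}, IP:{C,G} ∩→ {C}; cost 0
[col 5] GW: children G:{A}, W:{C} ∪→ {A,C}; cost 1
[col 5] AGW: children A:{C}, GW:{A,C} ∩→ {C}; cost 0
[col 5] AGNW: children AGW:{C}, N:{A} ∪→ {A,C}; cost 1
[col 5] IP: children I:{A}, P:{C} ∪→ {A,C}; cost 1
[col 5] AGINPW: children AGNW:{A,C}, IP:{A,C} ∩→ {A,C}; cost 0
[col 6] GW: children G:{T}, W:{A} ∪→ {A,T}; cost 1
[col 6] AGW: children A:{G}, GW:{A,T} ∪→ {A,G,T}; cost 1
[col 6] AGNW: children AGW:{A,G,T}, N:{T} ∩→ {T}; cost 0
[col 6] IP: children I:{A}, P:{T} ∪→ {A,T}; cost 1
[col 6] AGINPW: children AGNW:{T}, IP:{A,T} ∩→ {T}; cost 0
per-site changes: [3, 3, 3, 4, 3, 3, 3]; total = 22

A,G,T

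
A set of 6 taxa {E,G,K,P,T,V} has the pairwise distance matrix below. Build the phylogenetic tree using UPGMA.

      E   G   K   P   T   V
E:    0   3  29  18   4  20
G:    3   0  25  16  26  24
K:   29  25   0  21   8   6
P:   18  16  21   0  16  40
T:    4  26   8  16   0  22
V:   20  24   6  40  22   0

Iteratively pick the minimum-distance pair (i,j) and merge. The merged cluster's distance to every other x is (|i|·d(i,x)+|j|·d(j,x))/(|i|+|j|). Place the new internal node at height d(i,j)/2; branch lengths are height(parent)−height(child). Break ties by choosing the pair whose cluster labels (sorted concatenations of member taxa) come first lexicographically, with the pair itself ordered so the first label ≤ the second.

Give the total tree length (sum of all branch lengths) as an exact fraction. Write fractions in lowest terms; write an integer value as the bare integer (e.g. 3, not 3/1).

1. join E+G (d=3) ⇒ EG; edges |E|=3/2, |G|=3/2
  updated: d(EG,K)=27, d(EG,P)=17, d(EG,T)=15, d(EG,V)=22
2. join K+V (d=6) ⇒ KV; edges |K|=3, |V|=3
  updated: d(EG,KV)=49/2, d(KV,P)=61/2, d(KV,T)=15
3. join EG+T (d=15) ⇒ EGT; edges |EG|=6, |T|=15/2
  updated: d(EGT,KV)=64/3, d(EGT,P)=50/3
4. join EGT+P (d=50/3) ⇒ EGPT; edges |EGT|=5/6, |P|=25/3
  updated: d(EGPT,KV)=189/8
5. join EGPT+KV (d=189/8) ⇒ EGKPTV; edges |EGPT|=167/48, |KV|=141/16
final tree: ((((E:3/2,G:3/2):6,T:15/2):5/6,P:25/3):167/48,(K:3,V:3):141/16)
total length: 1055/24

1055/24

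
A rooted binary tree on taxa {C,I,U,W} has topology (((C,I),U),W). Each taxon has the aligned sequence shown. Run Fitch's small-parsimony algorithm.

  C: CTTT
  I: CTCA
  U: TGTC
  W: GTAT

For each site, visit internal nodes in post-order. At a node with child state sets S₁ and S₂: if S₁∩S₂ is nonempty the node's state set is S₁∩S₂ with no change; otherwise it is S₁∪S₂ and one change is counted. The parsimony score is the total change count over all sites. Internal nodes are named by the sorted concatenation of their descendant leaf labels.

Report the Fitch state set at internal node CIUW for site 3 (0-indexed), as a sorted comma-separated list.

T

CI@0: {C} ∩ {C} = {C} (intersection, +0)
CIU@0: {C} ∪ {T} = {C,T} (union, +1)
CIUW@0: {C,T} ∪ {G} = {C,G,T} (union, +1)
CI@1: {T} ∩ {T} = {T} (intersection, +0)
CIU@1: {T} ∪ {G} = {G,T} (union, +1)
CIUW@1: {G,T} ∩ {T} = {T} (intersection, +0)
CI@2: {T} ∪ {C} = {C,T} (union, +1)
CIU@2: {C,T} ∩ {T} = {T} (intersection, +0)
CIUW@2: {T} ∪ {A} = {A,T} (union, +1)
CI@3: {T} ∪ {A} = {A,T} (union, +1)
CIU@3: {A,T} ∪ {C} = {A,C,T} (union, +1)
CIUW@3: {A,C,T} ∩ {T} = {T} (intersection, +0)
per-site changes: [2, 1, 2, 2]; total = 7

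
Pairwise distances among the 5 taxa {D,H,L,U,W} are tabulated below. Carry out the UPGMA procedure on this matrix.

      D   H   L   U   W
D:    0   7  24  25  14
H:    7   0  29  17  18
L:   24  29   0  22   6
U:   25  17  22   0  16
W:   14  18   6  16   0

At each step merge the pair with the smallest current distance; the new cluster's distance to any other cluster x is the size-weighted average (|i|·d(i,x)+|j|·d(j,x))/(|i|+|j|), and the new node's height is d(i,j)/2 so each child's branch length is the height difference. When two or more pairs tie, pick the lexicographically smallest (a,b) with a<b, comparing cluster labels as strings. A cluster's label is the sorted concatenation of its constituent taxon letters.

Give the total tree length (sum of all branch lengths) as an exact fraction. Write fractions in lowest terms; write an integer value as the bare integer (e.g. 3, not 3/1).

iteration 1: select L,W (d=6); attach at lengths (3, 3); label the merged cluster LW
  updated: d(D,LW)=19, d(H,LW)=47/2, d(LW,U)=19
iteration 2: select D,H (d=7); attach at lengths (7/2, 7/2); label the merged cluster DH
  updated: d(DH,LW)=85/4, d(DH,U)=21
iteration 3: select LW,U (d=19); attach at lengths (13/2, 19/2); label the merged cluster LUW
  updated: d(DH,LUW)=127/6
iteration 4: select DH,LUW (d=127/6); attach at lengths (85/12, 13/12); label the merged cluster DHLUW
final tree: ((D:7/2,H:7/2):85/12,((L:3,W:3):13/2,U:19/2):13/12)
total length: 223/6

223/6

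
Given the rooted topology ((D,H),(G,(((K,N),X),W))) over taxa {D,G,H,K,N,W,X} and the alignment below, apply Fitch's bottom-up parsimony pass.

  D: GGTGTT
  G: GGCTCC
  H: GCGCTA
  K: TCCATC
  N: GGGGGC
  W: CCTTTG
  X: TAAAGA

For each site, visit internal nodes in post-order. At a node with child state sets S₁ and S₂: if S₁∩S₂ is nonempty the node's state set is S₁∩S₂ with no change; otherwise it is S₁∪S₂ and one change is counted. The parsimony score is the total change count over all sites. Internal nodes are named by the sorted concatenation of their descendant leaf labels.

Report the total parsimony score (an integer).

23

DH@0: {G} ∩ {G} = {G} (intersection, +0)
KN@0: {T} ∪ {G} = {G,T} (union, +1)
KNX@0: {G,T} ∩ {T} = {T} (intersection, +0)
KNWX@0: {T} ∪ {C} = {C,T} (union, +1)
GKNWX@0: {G} ∪ {C,T} = {C,G,T} (union, +1)
DGHKNWX@0: {G} ∩ {C,G,T} = {G} (intersection, +0)
DH@1: {G} ∪ {C} = {C,G} (union, +1)
KN@1: {C} ∪ {G} = {C,G} (union, +1)
KNX@1: {C,G} ∪ {A} = {A,C,G} (union, +1)
KNWX@1: {A,C,G} ∩ {C} = {C} (intersection, +0)
GKNWX@1: {G} ∪ {C} = {C,G} (union, +1)
DGHKNWX@1: {C,G} ∩ {C,G} = {C,G} (intersection, +0)
DH@2: {T} ∪ {G} = {G,T} (union, +1)
KN@2: {C} ∪ {G} = {C,G} (union, +1)
KNX@2: {C,G} ∪ {A} = {A,C,G} (union, +1)
KNWX@2: {A,C,G} ∪ {T} = {A,C,G,T} (union, +1)
GKNWX@2: {C} ∩ {A,C,G,T} = {C} (intersection, +0)
DGHKNWX@2: {G,T} ∪ {C} = {C,G,T} (union, +1)
DH@3: {G} ∪ {C} = {C,G} (union, +1)
KN@3: {A} ∪ {G} = {A,G} (union, +1)
KNX@3: {A,G} ∩ {A} = {A} (intersection, +0)
KNWX@3: {A} ∪ {T} = {A,T} (union, +1)
GKNWX@3: {T} ∩ {A,T} = {T} (intersection, +0)
DGHKNWX@3: {C,G} ∪ {T} = {C,G,T} (union, +1)
DH@4: {T} ∩ {T} = {T} (intersection, +0)
KN@4: {T} ∪ {G} = {G,T} (union, +1)
KNX@4: {G,T} ∩ {G} = {G} (intersection, +0)
KNWX@4: {G} ∪ {T} = {G,T} (union, +1)
GKNWX@4: {C} ∪ {G,T} = {C,G,T} (union, +1)
DGHKNWX@4: {T} ∩ {C,G,T} = {T} (intersection, +0)
DH@5: {T} ∪ {A} = {A,T} (union, +1)
KN@5: {C} ∩ {C} = {C} (intersection, +0)
KNX@5: {C} ∪ {A} = {A,C} (union, +1)
KNWX@5: {A,C} ∪ {G} = {A,C,G} (union, +1)
GKNWX@5: {C} ∩ {A,C,G} = {C} (intersection, +0)
DGHKNWX@5: {A,T} ∪ {C} = {A,C,T} (union, +1)
per-site changes: [3, 4, 5, 4, 3, 4]; total = 23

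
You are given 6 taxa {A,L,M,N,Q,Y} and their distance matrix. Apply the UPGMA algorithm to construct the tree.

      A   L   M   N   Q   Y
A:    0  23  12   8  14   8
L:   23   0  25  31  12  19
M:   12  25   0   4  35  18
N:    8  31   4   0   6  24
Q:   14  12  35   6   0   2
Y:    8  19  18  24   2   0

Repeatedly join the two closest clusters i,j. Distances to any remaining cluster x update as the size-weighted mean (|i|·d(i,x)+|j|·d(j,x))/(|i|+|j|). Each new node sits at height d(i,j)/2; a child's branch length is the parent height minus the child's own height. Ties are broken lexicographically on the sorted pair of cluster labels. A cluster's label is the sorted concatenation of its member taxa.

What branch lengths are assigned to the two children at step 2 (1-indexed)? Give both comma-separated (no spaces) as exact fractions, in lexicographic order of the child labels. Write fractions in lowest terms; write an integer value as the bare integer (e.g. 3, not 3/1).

step 1: merge (Q,Y) at d=2; branch lengths Q→1, Y→1; new cluster QY
  updated: d(A,QY)=11, d(L,QY)=31/2, d(M,QY)=53/2, d(N,QY)=15
step 2: merge (M,N) at d=4; branch lengths M→2, N→2; new cluster MN
  updated: d(A,MN)=10, d(L,MN)=28, d(MN,QY)=83/4
step 3: merge (A,MN) at d=10; branch lengths A→5, MN→3; new cluster AMN
  updated: d(AMN,L)=79/3, d(AMN,QY)=35/2
step 4: merge (L,QY) at d=31/2; branch lengths L→31/4, QY→27/4; new cluster LQY
  updated: d(AMN,LQY)=184/9
step 5: merge (AMN,LQY) at d=184/9; branch lengths AMN→47/9, LQY→89/36; new cluster ALMNQY
final tree: ((A:5,(M:2,N:2):3):47/9,(L:31/4,(Q:1,Y:1):27/4):89/36)
total length: 1303/36

2,2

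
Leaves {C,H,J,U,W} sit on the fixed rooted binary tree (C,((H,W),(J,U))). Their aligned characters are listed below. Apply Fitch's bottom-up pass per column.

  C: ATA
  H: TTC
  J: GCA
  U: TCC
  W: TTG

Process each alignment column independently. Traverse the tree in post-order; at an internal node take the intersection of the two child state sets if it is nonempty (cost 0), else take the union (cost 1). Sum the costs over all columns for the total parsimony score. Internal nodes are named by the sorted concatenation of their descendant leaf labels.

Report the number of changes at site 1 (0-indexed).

[col 0] HW: children H:{T}, W:{T} ∩→ {T}; cost 0
[col 0] JU: children J:{G}, U:{T} ∪→ {G,T}; cost 1
[col 0] HJUW: children HW:{T}, JU:{G,T} ∩→ {T}; cost 0
[col 0] CHJUW: children C:{A}, HJUW:{T} ∪→ {A,T}; cost 1
[col 1] HW: children H:{T}, W:{T} ∩→ {T}; cost 0
[col 1] JU: children J:{C}, U:{C} ∩→ {C}; cost 0
[col 1] HJUW: children HW:{T}, JU:{C} ∪→ {C,T}; cost 1
[col 1] CHJUW: children C:{T}, HJUW:{C,T} ∩→ {T}; cost 0
[col 2] HW: children H:{C}, W:{G} ∪→ {C,G}; cost 1
[col 2] JU: children J:{A}, U:{C} ∪→ {A,C}; cost 1
[col 2] HJUW: children HW:{C,G}, JU:{A,C} ∩→ {C}; cost 0
[col 2] CHJUW: children C:{A}, HJUW:{C} ∪→ {A,C}; cost 1
per-site changes: [2, 1, 3]; total = 6

1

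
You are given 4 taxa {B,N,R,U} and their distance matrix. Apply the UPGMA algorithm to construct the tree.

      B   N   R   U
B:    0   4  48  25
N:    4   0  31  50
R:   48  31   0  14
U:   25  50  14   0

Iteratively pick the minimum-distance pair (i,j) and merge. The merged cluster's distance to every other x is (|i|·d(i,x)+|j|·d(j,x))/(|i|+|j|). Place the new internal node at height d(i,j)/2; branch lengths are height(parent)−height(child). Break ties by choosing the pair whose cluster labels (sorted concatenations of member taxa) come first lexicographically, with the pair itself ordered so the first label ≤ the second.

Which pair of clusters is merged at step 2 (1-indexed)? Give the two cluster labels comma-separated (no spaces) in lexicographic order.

R,U

iteration 1: select B,N (d=4); attach at lengths (2, 2); label the merged cluster BN
  updated: d(BN,R)=79/2, d(BN,U)=75/2
iteration 2: select R,U (d=14); attach at lengths (7, 7); label the merged cluster RU
  updated: d(BN,RU)=77/2
iteration 3: select BN,RU (d=77/2); attach at lengths (69/4, 49/4); label the merged cluster BNRU
final tree: ((B:2,N:2):69/4,(R:7,U:7):49/4)
total length: 95/2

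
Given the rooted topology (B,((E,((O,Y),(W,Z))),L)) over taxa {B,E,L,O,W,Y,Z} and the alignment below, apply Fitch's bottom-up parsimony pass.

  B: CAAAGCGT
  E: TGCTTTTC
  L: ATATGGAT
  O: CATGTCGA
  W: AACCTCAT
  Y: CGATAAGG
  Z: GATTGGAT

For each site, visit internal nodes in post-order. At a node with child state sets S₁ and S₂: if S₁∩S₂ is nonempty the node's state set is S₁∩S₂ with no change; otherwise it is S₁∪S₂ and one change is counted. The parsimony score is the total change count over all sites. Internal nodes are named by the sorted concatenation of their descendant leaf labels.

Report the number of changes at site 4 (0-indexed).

3

OY@0: {C} ∩ {C} = {C} (intersection, +0)
WZ@0: {A} ∪ {G} = {A,G} (union, +1)
OWYZ@0: {C} ∪ {A,G} = {A,C,G} (union, +1)
EOWYZ@0: {T} ∪ {A,C,G} = {A,C,G,T} (union, +1)
ELOWYZ@0: {A,C,G,T} ∩ {A} = {A} (intersection, +0)
BELOWYZ@0: {C} ∪ {A} = {A,C} (union, +1)
OY@1: {A} ∪ {G} = {A,G} (union, +1)
WZ@1: {A} ∩ {A} = {A} (intersection, +0)
OWYZ@1: {A,G} ∩ {A} = {A} (intersection, +0)
EOWYZ@1: {G} ∪ {A} = {A,G} (union, +1)
ELOWYZ@1: {A,G} ∪ {T} = {A,G,T} (union, +1)
BELOWYZ@1: {A} ∩ {A,G,T} = {A} (intersection, +0)
OY@2: {T} ∪ {A} = {A,T} (union, +1)
WZ@2: {C} ∪ {T} = {C,T} (union, +1)
OWYZ@2: {A,T} ∩ {C,T} = {T} (intersection, +0)
EOWYZ@2: {C} ∪ {T} = {C,T} (union, +1)
ELOWYZ@2: {C,T} ∪ {A} = {A,C,T} (union, +1)
BELOWYZ@2: {A} ∩ {A,C,T} = {A} (intersection, +0)
OY@3: {G} ∪ {T} = {G,T} (union, +1)
WZ@3: {C} ∪ {T} = {C,T} (union, +1)
OWYZ@3: {G,T} ∩ {C,T} = {T} (intersection, +0)
EOWYZ@3: {T} ∩ {T} = {T} (intersection, +0)
ELOWYZ@3: {T} ∩ {T} = {T} (intersection, +0)
BELOWYZ@3: {A} ∪ {T} = {A,T} (union, +1)
OY@4: {T} ∪ {A} = {A,T} (union, +1)
WZ@4: {T} ∪ {G} = {G,T} (union, +1)
OWYZ@4: {A,T} ∩ {G,T} = {T} (intersection, +0)
EOWYZ@4: {T} ∩ {T} = {T} (intersection, +0)
ELOWYZ@4: {T} ∪ {G} = {G,T} (union, +1)
BELOWYZ@4: {G} ∩ {G,T} = {G} (intersection, +0)
OY@5: {C} ∪ {A} = {A,C} (union, +1)
WZ@5: {C} ∪ {G} = {C,G} (union, +1)
OWYZ@5: {A,C} ∩ {C,G} = {C} (intersection, +0)
EOWYZ@5: {T} ∪ {C} = {C,T} (union, +1)
ELOWYZ@5: {C,T} ∪ {G} = {C,G,T} (union, +1)
BELOWYZ@5: {C} ∩ {C,G,T} = {C} (intersection, +0)
OY@6: {G} ∩ {G} = {G} (intersection, +0)
WZ@6: {A} ∩ {A} = {A} (intersection, +0)
OWYZ@6: {G} ∪ {A} = {A,G} (union, +1)
EOWYZ@6: {T} ∪ {A,G} = {A,G,T} (union, +1)
ELOWYZ@6: {A,G,T} ∩ {A} = {A} (intersection, +0)
BELOWYZ@6: {G} ∪ {A} = {A,G} (union, +1)
OY@7: {A} ∪ {G} = {A,G} (union, +1)
WZ@7: {T} ∩ {T} = {T} (intersection, +0)
OWYZ@7: {A,G} ∪ {T} = {A,G,T} (union, +1)
EOWYZ@7: {C} ∪ {A,G,T} = {A,C,G,T} (union, +1)
ELOWYZ@7: {A,C,G,T} ∩ {T} = {T} (intersection, +0)
BELOWYZ@7: {T} ∩ {T} = {T} (intersection, +0)
per-site changes: [4, 3, 4, 3, 3, 4, 3, 3]; total = 27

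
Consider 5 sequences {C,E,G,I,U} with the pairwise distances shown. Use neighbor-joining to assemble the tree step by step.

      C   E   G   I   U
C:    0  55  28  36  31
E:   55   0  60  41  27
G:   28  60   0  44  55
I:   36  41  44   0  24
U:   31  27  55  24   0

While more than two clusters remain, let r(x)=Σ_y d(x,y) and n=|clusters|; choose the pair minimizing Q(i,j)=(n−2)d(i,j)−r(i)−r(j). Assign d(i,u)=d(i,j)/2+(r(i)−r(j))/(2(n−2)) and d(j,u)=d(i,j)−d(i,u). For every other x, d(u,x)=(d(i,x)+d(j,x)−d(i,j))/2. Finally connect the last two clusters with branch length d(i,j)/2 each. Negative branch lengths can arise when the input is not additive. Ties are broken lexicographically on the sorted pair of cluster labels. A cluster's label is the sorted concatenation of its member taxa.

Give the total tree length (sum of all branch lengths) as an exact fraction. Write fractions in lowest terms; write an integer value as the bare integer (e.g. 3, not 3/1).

711/8

step 1: merge (C,G) at d=28, Q=-253; branch lengths C→47/6, G→121/6; new cluster CG
  updated: d(CG,E)=87/2, d(CG,I)=26, d(CG,U)=29
step 2: merge (CG,I) at d=26, Q=-275/2; branch lengths CG→119/8, I→89/8; new cluster CGI
  updated: d(CGI,E)=117/4, d(CGI,U)=27/2
step 3: merge (CGI,E) at d=117/4, Q=-279/4; branch lengths CGI→63/8, E→171/8; new cluster CEGI
  updated: d(CEGI,U)=45/8
step 4: merge (CEGI,U) at d=45/8; branch lengths CEGI→45/16, U→45/16; new cluster CEGIU
final tree: ((((C:47/6,G:121/6):119/8,I:89/8):63/8,E:171/8):45/16,U:45/16)
total length: 711/8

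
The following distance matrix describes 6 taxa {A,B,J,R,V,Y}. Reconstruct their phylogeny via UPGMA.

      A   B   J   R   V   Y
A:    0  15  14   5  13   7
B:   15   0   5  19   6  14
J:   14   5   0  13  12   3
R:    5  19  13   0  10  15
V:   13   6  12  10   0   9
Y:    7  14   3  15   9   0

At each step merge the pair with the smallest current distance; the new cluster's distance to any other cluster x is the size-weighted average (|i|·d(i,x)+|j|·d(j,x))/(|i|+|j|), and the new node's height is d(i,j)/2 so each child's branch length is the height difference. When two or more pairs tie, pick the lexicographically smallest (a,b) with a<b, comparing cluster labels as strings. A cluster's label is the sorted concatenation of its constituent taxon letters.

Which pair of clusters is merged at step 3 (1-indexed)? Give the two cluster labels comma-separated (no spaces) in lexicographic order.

iteration 1: select J,Y (d=3); attach at lengths (3/2, 3/2); label the merged cluster JY
  updated: d(A,JY)=21/2, d(B,JY)=19/2, d(JY,R)=14, d(JY,V)=21/2
iteration 2: select A,R (d=5); attach at lengths (5/2, 5/2); label the merged cluster AR
  updated: d(AR,B)=17, d(AR,JY)=49/4, d(AR,V)=23/2
iteration 3: select B,V (d=6); attach at lengths (3, 3); label the merged cluster BV
  updated: d(AR,BV)=57/4, d(BV,JY)=10
iteration 4: select BV,JY (d=10); attach at lengths (2, 7/2); label the merged cluster BJVY
  updated: d(AR,BJVY)=53/4
iteration 5: select AR,BJVY (d=53/4); attach at lengths (33/8, 13/8); label the merged cluster ABJRVY
final tree: ((A:5/2,R:5/2):33/8,((B:3,V:3):2,(J:3/2,Y:3/2):7/2):13/8)
total length: 101/4

B,V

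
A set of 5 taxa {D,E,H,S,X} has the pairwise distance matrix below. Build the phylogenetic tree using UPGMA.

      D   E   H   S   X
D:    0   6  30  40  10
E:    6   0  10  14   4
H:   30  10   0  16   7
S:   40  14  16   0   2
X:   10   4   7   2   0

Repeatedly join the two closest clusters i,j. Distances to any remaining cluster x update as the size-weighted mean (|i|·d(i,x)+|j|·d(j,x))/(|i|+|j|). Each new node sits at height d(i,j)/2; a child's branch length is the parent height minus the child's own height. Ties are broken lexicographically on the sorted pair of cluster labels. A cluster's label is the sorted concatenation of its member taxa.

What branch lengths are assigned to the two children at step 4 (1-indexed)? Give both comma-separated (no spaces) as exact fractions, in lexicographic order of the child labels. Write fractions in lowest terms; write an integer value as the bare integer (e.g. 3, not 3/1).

step 1: merge (S,X) at d=2; branch lengths S→1, X→1; new cluster SX
  updated: d(D,SX)=25, d(E,SX)=9, d(H,SX)=23/2
step 2: merge (D,E) at d=6; branch lengths D→3, E→3; new cluster DE
  updated: d(DE,H)=20, d(DE,SX)=17
step 3: merge (H,SX) at d=23/2; branch lengths H→23/4, SX→19/4; new cluster HSX
  updated: d(DE,HSX)=18
step 4: merge (DE,HSX) at d=18; branch lengths DE→6, HSX→13/4; new cluster DEHSX
final tree: ((D:3,E:3):6,(H:23/4,(S:1,X:1):19/4):13/4)
total length: 111/4

6,13/4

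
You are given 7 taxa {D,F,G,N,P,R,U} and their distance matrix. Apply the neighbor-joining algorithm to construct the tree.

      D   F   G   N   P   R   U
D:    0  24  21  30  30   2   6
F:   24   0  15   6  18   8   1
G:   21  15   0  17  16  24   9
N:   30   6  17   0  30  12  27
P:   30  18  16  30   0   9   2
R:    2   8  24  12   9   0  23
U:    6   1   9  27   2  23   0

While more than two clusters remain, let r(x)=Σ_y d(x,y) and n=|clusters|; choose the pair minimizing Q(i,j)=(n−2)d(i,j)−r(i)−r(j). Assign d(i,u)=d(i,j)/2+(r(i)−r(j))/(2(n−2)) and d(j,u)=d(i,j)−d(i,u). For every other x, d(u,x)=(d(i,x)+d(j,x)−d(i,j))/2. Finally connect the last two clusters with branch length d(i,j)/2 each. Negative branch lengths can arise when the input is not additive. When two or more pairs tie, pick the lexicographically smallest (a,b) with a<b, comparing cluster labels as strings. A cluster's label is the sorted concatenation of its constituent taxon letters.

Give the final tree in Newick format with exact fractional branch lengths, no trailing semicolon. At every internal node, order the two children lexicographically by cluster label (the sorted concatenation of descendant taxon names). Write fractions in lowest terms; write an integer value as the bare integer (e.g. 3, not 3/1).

((((D:9/2,R:-5/2):75/8,(F:-21/8,N:69/8):41/8):25/8,G:55/8):37/16,(P:14/3,U:-8/3):37/16)

1. join D+R (d=2, Q=-181) ⇒ DR; edges |D|=9/2, |R|=-5/2
  updated: d(DR,F)=15, d(DR,G)=43/2, d(DR,N)=20, d(DR,P)=37/2, d(DR,U)=27/2
2. join F+N (d=6, Q=-131) ⇒ FN; edges |F|=-21/8, |N|=69/8
  updated: d(DR,FN)=29/2, d(FN,G)=13, d(FN,P)=21, d(FN,U)=11
3. join P+U (d=2, Q=-87) ⇒ PU; edges |P|=14/3, |U|=-8/3
  updated: d(DR,PU)=15, d(FN,PU)=15, d(G,PU)=23/2
4. join DR+FN (d=29/2, Q=-129/2) ⇒ DFNR; edges |DR|=75/8, |FN|=41/8
  updated: d(DFNR,G)=10, d(DFNR,PU)=31/4
5. join DFNR+G (d=10, Q=-117/4) ⇒ DFGNR; edges |DFNR|=25/8, |G|=55/8
  updated: d(DFGNR,PU)=37/8
6. join DFGNR+PU (d=37/8) ⇒ DFGNPRU; edges |DFGNR|=37/16, |PU|=37/16
final tree: ((((D:9/2,R:-5/2):75/8,(F:-21/8,N:69/8):41/8):25/8,G:55/8):37/16,(P:14/3,U:-8/3):37/16)
total length: 313/8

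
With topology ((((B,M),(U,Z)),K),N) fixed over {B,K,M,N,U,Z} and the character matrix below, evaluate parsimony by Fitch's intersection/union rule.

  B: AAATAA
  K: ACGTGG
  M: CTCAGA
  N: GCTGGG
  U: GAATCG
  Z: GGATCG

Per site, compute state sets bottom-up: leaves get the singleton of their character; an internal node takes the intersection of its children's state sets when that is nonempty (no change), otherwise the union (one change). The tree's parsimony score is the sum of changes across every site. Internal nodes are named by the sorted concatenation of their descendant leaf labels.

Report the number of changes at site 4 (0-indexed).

2

[col 0] BM: children B:{A}, M:{C} ∪→ {A,C}; cost 1
[col 0] UZ: children U:{G}, Z:{G} ∩→ {G}; cost 0
[col 0] BMUZ: children BM:{A,C}, UZ:{G} ∪→ {A,C,G}; cost 1
[col 0] BKMUZ: children BMUZ:{A,C,G}, K:{A} ∩→ {A}; cost 0
[col 0] BKMNUZ: children BKMUZ:{A}, N:{G} ∪→ {A,G}; cost 1
[col 1] BM: children B:{A}, M:{T} ∪→ {A,T}; cost 1
[col 1] UZ: children U:{A}, Z:{G} ∪→ {A,G}; cost 1
[col 1] BMUZ: children BM:{A,T}, UZ:{A,G} ∩→ {A}; cost 0
[col 1] BKMUZ: children BMUZ:{A}, K:{C} ∪→ {A,C}; cost 1
[col 1] BKMNUZ: children BKMUZ:{A,C}, N:{C} ∩→ {C}; cost 0
[col 2] BM: children B:{A}, M:{C} ∪→ {A,C}; cost 1
[col 2] UZ: children U:{A}, Z:{A} ∩→ {A}; cost 0
[col 2] BMUZ: children BM:{A,C}, UZ:{A} ∩→ {A}; cost 0
[col 2] BKMUZ: children BMUZ:{A}, K:{G} ∪→ {A,G}; cost 1
[col 2] BKMNUZ: children BKMUZ:{A,G}, N:{T} ∪→ {A,G,T}; cost 1
[col 3] BM: children B:{T}, M:{A} ∪→ {A,T}; cost 1
[col 3] UZ: children U:{T}, Z:{T} ∩→ {T}; cost 0
[col 3] BMUZ: children BM:{A,T}, UZ:{T} ∩→ {T}; cost 0
[col 3] BKMUZ: children BMUZ:{T}, K:{T} ∩→ {T}; cost 0
[col 3] BKMNUZ: children BKMUZ:{T}, N:{G} ∪→ {G,T}; cost 1
[col 4] BM: children B:{A}, M:{G} ∪→ {A,G}; cost 1
[col 4] UZ: children U:{C}, Z:{C} ∩→ {C}; cost 0
[col 4] BMUZ: children BM:{A,G}, UZ:{C} ∪→ {A,C,G}; cost 1
[col 4] BKMUZ: children BMUZ:{A,C,G}, K:{G} ∩→ {G}; cost 0
[col 4] BKMNUZ: children BKMUZ:{G}, N:{G} ∩→ {G}; cost 0
[col 5] BM: children B:{A}, M:{A} ∩→ {A}; cost 0
[col 5] UZ: children U:{G}, Z:{G} ∩→ {G}; cost 0
[col 5] BMUZ: children BM:{A}, UZ:{G} ∪→ {A,G}; cost 1
[col 5] BKMUZ: children BMUZ:{A,G}, K:{G} ∩→ {G}; cost 0
[col 5] BKMNUZ: children BKMUZ:{G}, N:{G} ∩→ {G}; cost 0
per-site changes: [3, 3, 3, 2, 2, 1]; total = 14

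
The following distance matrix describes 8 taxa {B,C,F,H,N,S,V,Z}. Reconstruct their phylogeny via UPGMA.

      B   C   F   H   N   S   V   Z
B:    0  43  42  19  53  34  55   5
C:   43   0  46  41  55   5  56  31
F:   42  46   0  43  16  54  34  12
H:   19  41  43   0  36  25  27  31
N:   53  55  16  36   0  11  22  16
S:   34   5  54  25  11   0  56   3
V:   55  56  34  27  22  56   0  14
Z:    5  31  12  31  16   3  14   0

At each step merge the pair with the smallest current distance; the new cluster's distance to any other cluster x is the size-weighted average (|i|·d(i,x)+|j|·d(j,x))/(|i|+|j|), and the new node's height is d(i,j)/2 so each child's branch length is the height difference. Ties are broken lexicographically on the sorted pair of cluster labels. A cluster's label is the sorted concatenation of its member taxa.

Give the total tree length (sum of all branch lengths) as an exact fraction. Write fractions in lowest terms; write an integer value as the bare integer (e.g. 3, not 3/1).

43801/420

1. join S+Z (d=3) ⇒ SZ; edges |S|=3/2, |Z|=3/2
  updated: d(B,SZ)=39/2, d(C,SZ)=18, d(F,SZ)=33, d(H,SZ)=28, d(N,SZ)=27/2, d(SZ,V)=35
2. join N+SZ (d=27/2) ⇒ NSZ; edges |N|=27/4, |SZ|=21/4
  updated: d(B,NSZ)=92/3, d(C,NSZ)=91/3, d(F,NSZ)=82/3, d(H,NSZ)=92/3, d(NSZ,V)=92/3
3. join B+H (d=19) ⇒ BH; edges |B|=19/2, |H|=19/2
  updated: d(BH,C)=42, d(BH,F)=85/2, d(BH,NSZ)=92/3, d(BH,V)=41
4. join F+NSZ (d=82/3) ⇒ FNSZ; edges |F|=41/3, |NSZ|=83/12
  updated: d(BH,FNSZ)=269/8, d(C,FNSZ)=137/4, d(FNSZ,V)=63/2
5. join FNSZ+V (d=63/2) ⇒ FNSVZ; edges |FNSZ|=25/12, |V|=63/4
  updated: d(BH,FNSVZ)=351/10, d(C,FNSVZ)=193/5
6. join BH+FNSVZ (d=351/10) ⇒ BFHNSVZ; edges |BH|=161/20, |FNSVZ|=9/5
  updated: d(BFHNSVZ,C)=277/7
7. join BFHNSVZ+C (d=277/7) ⇒ BCFHNSVZ; edges |BFHNSVZ|=313/140, |C|=277/14
final tree: (((B:19/2,H:19/2):161/20,((F:41/3,(N:27/4,(S:3/2,Z:3/2):21/4):83/12):25/12,V:63/4):9/5):313/140,C:277/14)
total length: 43801/420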